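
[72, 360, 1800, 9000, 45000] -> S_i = 72*5^i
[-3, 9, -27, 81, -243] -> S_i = -3*-3^i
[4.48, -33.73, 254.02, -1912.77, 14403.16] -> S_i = 4.48*(-7.53)^i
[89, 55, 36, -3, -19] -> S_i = Random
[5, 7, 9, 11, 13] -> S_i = 5 + 2*i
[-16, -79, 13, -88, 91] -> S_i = Random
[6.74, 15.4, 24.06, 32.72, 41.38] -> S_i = 6.74 + 8.66*i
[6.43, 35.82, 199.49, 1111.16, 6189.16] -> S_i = 6.43*5.57^i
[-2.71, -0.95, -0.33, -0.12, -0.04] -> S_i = -2.71*0.35^i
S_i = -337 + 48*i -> [-337, -289, -241, -193, -145]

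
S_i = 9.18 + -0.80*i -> [9.18, 8.38, 7.58, 6.78, 5.98]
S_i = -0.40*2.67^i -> [-0.4, -1.07, -2.85, -7.61, -20.33]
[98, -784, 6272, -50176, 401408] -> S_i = 98*-8^i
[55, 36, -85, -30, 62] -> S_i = Random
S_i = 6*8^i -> [6, 48, 384, 3072, 24576]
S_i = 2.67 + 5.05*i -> [2.67, 7.72, 12.77, 17.82, 22.87]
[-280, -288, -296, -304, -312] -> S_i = -280 + -8*i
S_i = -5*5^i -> [-5, -25, -125, -625, -3125]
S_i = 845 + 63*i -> [845, 908, 971, 1034, 1097]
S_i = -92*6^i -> [-92, -552, -3312, -19872, -119232]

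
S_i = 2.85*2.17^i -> [2.85, 6.18, 13.42, 29.12, 63.2]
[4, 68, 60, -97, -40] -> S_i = Random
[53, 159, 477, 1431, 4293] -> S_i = 53*3^i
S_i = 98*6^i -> [98, 588, 3528, 21168, 127008]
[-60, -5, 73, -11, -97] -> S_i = Random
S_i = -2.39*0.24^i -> [-2.39, -0.57, -0.14, -0.03, -0.01]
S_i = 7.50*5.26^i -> [7.5, 39.45, 207.51, 1091.49, 5741.22]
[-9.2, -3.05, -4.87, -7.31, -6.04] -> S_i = Random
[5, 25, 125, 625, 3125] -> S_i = 5*5^i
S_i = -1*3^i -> [-1, -3, -9, -27, -81]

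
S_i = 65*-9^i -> [65, -585, 5265, -47385, 426465]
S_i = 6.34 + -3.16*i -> [6.34, 3.18, 0.02, -3.14, -6.3]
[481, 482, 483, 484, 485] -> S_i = 481 + 1*i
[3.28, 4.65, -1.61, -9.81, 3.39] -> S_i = Random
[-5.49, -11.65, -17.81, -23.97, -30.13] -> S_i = -5.49 + -6.16*i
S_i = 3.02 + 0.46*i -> [3.02, 3.48, 3.94, 4.4, 4.86]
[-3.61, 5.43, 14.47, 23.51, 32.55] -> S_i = -3.61 + 9.04*i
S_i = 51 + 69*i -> [51, 120, 189, 258, 327]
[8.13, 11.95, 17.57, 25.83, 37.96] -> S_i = 8.13*1.47^i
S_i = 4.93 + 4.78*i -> [4.93, 9.71, 14.49, 19.27, 24.05]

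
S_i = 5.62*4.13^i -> [5.62, 23.21, 95.86, 395.9, 1635.07]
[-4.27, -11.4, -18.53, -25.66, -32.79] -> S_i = -4.27 + -7.13*i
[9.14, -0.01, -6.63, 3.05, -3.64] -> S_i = Random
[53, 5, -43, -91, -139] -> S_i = 53 + -48*i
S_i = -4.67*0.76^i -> [-4.67, -3.55, -2.7, -2.05, -1.56]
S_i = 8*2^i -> [8, 16, 32, 64, 128]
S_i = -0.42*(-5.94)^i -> [-0.42, 2.49, -14.82, 88.03, -522.87]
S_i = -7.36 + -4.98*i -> [-7.36, -12.34, -17.32, -22.3, -27.28]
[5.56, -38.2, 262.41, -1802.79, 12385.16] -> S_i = 5.56*(-6.87)^i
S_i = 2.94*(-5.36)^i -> [2.94, -15.76, 84.47, -452.73, 2426.65]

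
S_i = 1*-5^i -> [1, -5, 25, -125, 625]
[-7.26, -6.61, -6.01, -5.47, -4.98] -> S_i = -7.26*0.91^i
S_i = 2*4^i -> [2, 8, 32, 128, 512]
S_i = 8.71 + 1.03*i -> [8.71, 9.74, 10.77, 11.8, 12.83]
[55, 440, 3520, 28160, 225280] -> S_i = 55*8^i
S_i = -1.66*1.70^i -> [-1.66, -2.82, -4.8, -8.16, -13.86]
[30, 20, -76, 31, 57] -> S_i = Random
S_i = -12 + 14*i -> [-12, 2, 16, 30, 44]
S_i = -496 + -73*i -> [-496, -569, -642, -715, -788]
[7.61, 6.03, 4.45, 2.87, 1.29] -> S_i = 7.61 + -1.58*i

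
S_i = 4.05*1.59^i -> [4.05, 6.44, 10.24, 16.28, 25.88]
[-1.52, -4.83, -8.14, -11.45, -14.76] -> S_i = -1.52 + -3.31*i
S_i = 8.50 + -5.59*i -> [8.5, 2.91, -2.68, -8.27, -13.86]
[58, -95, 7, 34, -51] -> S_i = Random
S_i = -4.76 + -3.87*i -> [-4.76, -8.63, -12.5, -16.37, -20.24]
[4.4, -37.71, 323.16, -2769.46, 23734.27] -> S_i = 4.40*(-8.57)^i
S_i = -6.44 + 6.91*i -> [-6.44, 0.47, 7.38, 14.29, 21.2]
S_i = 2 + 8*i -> [2, 10, 18, 26, 34]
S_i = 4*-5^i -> [4, -20, 100, -500, 2500]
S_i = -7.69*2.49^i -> [-7.69, -19.15, -47.68, -118.72, -295.61]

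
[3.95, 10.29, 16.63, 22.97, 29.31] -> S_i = 3.95 + 6.34*i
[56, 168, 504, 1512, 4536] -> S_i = 56*3^i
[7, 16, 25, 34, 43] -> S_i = 7 + 9*i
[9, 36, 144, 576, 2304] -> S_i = 9*4^i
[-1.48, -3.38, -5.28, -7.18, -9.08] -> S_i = -1.48 + -1.90*i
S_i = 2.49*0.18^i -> [2.49, 0.45, 0.08, 0.01, 0.0]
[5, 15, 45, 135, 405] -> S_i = 5*3^i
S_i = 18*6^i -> [18, 108, 648, 3888, 23328]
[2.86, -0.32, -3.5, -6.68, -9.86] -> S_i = 2.86 + -3.18*i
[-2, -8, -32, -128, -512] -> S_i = -2*4^i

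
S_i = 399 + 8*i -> [399, 407, 415, 423, 431]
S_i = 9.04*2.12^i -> [9.04, 19.16, 40.63, 86.13, 182.6]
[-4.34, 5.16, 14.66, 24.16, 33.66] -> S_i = -4.34 + 9.50*i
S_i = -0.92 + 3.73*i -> [-0.92, 2.81, 6.54, 10.27, 14.0]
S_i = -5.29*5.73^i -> [-5.29, -30.31, -173.69, -995.22, -5702.62]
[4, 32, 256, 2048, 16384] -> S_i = 4*8^i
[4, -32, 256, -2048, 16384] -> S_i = 4*-8^i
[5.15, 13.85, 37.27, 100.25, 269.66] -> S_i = 5.15*2.69^i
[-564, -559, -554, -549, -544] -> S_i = -564 + 5*i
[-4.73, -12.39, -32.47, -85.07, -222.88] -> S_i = -4.73*2.62^i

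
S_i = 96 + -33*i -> [96, 63, 30, -3, -36]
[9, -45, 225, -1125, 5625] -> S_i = 9*-5^i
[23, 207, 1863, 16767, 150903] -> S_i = 23*9^i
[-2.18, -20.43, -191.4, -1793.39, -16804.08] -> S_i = -2.18*9.37^i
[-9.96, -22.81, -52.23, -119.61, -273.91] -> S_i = -9.96*2.29^i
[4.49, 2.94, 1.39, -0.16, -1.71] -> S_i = 4.49 + -1.55*i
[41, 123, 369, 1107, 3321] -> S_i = 41*3^i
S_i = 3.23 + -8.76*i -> [3.23, -5.53, -14.29, -23.05, -31.81]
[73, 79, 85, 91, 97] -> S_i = 73 + 6*i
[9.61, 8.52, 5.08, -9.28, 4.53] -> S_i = Random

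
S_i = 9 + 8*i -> [9, 17, 25, 33, 41]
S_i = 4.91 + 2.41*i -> [4.91, 7.32, 9.73, 12.14, 14.55]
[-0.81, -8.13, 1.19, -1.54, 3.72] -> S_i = Random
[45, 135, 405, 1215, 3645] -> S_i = 45*3^i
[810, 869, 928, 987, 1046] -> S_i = 810 + 59*i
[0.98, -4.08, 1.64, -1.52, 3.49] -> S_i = Random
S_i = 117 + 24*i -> [117, 141, 165, 189, 213]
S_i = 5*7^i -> [5, 35, 245, 1715, 12005]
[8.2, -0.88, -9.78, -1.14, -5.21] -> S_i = Random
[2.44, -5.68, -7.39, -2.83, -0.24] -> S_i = Random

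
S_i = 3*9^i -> [3, 27, 243, 2187, 19683]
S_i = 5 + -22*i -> [5, -17, -39, -61, -83]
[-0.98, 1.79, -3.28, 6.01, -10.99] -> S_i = -0.98*(-1.83)^i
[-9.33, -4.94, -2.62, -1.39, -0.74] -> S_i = -9.33*0.53^i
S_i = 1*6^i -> [1, 6, 36, 216, 1296]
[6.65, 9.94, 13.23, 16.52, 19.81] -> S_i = 6.65 + 3.29*i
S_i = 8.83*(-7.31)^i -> [8.83, -64.55, 471.84, -3449.16, 25213.33]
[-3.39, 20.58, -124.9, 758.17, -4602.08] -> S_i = -3.39*(-6.07)^i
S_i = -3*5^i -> [-3, -15, -75, -375, -1875]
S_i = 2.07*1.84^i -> [2.07, 3.81, 7.01, 12.9, 23.73]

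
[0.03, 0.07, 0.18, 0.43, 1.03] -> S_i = 0.03*2.42^i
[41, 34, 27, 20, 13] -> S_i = 41 + -7*i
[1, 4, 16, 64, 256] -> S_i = 1*4^i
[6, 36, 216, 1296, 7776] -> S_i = 6*6^i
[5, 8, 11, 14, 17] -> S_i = 5 + 3*i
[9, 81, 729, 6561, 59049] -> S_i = 9*9^i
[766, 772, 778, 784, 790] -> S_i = 766 + 6*i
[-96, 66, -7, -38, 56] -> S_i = Random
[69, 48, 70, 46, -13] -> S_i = Random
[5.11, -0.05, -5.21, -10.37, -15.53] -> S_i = 5.11 + -5.16*i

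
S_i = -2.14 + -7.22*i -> [-2.14, -9.36, -16.58, -23.8, -31.02]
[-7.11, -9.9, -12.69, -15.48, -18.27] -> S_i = -7.11 + -2.79*i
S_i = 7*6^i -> [7, 42, 252, 1512, 9072]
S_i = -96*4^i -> [-96, -384, -1536, -6144, -24576]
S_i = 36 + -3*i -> [36, 33, 30, 27, 24]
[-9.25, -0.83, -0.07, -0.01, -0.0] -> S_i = -9.25*0.09^i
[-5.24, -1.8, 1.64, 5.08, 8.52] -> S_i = -5.24 + 3.44*i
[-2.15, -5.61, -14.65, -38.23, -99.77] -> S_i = -2.15*2.61^i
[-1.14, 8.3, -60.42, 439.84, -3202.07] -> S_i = -1.14*(-7.28)^i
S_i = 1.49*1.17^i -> [1.49, 1.74, 2.04, 2.39, 2.79]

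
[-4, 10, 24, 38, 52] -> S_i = -4 + 14*i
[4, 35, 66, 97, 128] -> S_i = 4 + 31*i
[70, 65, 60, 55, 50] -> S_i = 70 + -5*i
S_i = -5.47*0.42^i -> [-5.47, -2.3, -0.96, -0.41, -0.17]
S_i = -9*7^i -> [-9, -63, -441, -3087, -21609]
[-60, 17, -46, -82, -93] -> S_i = Random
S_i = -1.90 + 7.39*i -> [-1.9, 5.49, 12.88, 20.27, 27.66]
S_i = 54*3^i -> [54, 162, 486, 1458, 4374]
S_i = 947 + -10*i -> [947, 937, 927, 917, 907]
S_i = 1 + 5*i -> [1, 6, 11, 16, 21]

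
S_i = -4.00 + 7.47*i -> [-4.0, 3.47, 10.94, 18.41, 25.88]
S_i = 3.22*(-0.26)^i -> [3.22, -0.84, 0.22, -0.06, 0.01]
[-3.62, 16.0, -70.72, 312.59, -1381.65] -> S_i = -3.62*(-4.42)^i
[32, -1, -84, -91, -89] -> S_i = Random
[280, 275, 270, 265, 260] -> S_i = 280 + -5*i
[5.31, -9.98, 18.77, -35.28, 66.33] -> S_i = 5.31*(-1.88)^i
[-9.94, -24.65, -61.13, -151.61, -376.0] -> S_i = -9.94*2.48^i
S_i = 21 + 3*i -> [21, 24, 27, 30, 33]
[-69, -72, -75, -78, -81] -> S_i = -69 + -3*i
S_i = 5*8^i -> [5, 40, 320, 2560, 20480]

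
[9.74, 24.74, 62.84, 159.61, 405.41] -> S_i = 9.74*2.54^i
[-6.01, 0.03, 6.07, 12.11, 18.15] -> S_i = -6.01 + 6.04*i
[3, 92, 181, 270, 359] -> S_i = 3 + 89*i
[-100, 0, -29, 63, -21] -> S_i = Random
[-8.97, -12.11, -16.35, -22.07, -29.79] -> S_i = -8.97*1.35^i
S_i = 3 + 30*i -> [3, 33, 63, 93, 123]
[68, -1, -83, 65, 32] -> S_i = Random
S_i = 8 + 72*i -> [8, 80, 152, 224, 296]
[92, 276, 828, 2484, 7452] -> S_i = 92*3^i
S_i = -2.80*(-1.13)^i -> [-2.8, 3.16, -3.58, 4.04, -4.57]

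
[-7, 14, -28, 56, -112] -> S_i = -7*-2^i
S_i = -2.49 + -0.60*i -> [-2.49, -3.09, -3.69, -4.29, -4.89]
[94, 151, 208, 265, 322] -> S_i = 94 + 57*i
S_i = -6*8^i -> [-6, -48, -384, -3072, -24576]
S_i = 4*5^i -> [4, 20, 100, 500, 2500]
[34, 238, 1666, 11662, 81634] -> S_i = 34*7^i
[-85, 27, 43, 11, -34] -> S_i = Random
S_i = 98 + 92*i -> [98, 190, 282, 374, 466]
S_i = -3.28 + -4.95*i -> [-3.28, -8.23, -13.18, -18.13, -23.08]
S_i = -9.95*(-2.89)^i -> [-9.95, 28.76, -83.1, 240.17, -694.09]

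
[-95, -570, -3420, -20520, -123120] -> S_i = -95*6^i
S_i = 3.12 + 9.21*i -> [3.12, 12.33, 21.54, 30.75, 39.96]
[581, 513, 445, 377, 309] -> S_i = 581 + -68*i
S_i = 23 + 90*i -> [23, 113, 203, 293, 383]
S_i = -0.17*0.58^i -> [-0.17, -0.1, -0.06, -0.03, -0.02]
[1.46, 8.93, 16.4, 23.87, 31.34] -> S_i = 1.46 + 7.47*i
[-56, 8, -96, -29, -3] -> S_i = Random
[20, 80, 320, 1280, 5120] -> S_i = 20*4^i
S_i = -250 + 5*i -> [-250, -245, -240, -235, -230]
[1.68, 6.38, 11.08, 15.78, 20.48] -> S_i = 1.68 + 4.70*i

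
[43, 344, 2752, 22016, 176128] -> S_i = 43*8^i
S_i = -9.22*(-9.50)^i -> [-9.22, 87.59, -832.1, 7905.0, -75097.48]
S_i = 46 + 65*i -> [46, 111, 176, 241, 306]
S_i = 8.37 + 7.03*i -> [8.37, 15.4, 22.43, 29.46, 36.49]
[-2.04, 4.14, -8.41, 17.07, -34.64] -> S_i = -2.04*(-2.03)^i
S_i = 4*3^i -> [4, 12, 36, 108, 324]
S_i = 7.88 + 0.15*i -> [7.88, 8.03, 8.18, 8.33, 8.48]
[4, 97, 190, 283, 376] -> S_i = 4 + 93*i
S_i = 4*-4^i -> [4, -16, 64, -256, 1024]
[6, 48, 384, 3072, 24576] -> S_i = 6*8^i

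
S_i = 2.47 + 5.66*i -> [2.47, 8.13, 13.79, 19.45, 25.11]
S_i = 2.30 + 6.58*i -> [2.3, 8.88, 15.46, 22.04, 28.62]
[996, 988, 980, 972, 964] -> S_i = 996 + -8*i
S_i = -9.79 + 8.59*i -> [-9.79, -1.2, 7.39, 15.98, 24.57]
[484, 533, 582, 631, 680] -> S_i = 484 + 49*i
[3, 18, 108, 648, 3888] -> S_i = 3*6^i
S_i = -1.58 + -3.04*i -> [-1.58, -4.62, -7.66, -10.7, -13.74]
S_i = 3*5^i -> [3, 15, 75, 375, 1875]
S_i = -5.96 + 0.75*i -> [-5.96, -5.21, -4.46, -3.71, -2.96]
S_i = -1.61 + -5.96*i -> [-1.61, -7.57, -13.53, -19.49, -25.45]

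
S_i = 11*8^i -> [11, 88, 704, 5632, 45056]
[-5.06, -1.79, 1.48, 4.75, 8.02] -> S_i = -5.06 + 3.27*i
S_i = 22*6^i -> [22, 132, 792, 4752, 28512]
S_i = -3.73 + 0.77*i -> [-3.73, -2.96, -2.19, -1.42, -0.65]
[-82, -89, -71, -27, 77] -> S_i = Random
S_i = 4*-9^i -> [4, -36, 324, -2916, 26244]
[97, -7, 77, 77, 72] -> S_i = Random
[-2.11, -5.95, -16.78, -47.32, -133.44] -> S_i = -2.11*2.82^i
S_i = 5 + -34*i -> [5, -29, -63, -97, -131]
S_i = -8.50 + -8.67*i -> [-8.5, -17.17, -25.84, -34.51, -43.18]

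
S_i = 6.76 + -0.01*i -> [6.76, 6.75, 6.74, 6.73, 6.72]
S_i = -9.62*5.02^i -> [-9.62, -48.29, -242.43, -1216.99, -6109.28]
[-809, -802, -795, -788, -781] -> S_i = -809 + 7*i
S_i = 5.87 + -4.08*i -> [5.87, 1.79, -2.29, -6.37, -10.45]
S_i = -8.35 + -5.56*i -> [-8.35, -13.91, -19.47, -25.03, -30.59]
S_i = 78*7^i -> [78, 546, 3822, 26754, 187278]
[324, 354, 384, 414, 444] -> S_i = 324 + 30*i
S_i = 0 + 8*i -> [0, 8, 16, 24, 32]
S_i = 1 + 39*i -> [1, 40, 79, 118, 157]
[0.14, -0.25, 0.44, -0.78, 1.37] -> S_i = 0.14*(-1.77)^i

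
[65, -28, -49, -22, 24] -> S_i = Random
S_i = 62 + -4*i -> [62, 58, 54, 50, 46]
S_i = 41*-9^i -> [41, -369, 3321, -29889, 269001]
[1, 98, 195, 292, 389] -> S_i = 1 + 97*i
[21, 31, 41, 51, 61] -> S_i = 21 + 10*i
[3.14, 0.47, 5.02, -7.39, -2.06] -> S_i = Random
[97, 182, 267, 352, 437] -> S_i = 97 + 85*i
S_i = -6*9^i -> [-6, -54, -486, -4374, -39366]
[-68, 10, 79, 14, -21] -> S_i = Random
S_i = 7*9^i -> [7, 63, 567, 5103, 45927]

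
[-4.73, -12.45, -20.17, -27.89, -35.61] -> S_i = -4.73 + -7.72*i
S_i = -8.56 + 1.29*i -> [-8.56, -7.27, -5.98, -4.69, -3.4]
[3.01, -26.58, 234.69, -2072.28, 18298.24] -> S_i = 3.01*(-8.83)^i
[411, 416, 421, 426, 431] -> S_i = 411 + 5*i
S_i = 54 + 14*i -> [54, 68, 82, 96, 110]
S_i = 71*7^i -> [71, 497, 3479, 24353, 170471]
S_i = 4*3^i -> [4, 12, 36, 108, 324]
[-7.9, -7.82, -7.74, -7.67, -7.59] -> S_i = -7.90*0.99^i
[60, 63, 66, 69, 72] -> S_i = 60 + 3*i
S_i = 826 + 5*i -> [826, 831, 836, 841, 846]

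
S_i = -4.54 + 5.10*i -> [-4.54, 0.56, 5.66, 10.76, 15.86]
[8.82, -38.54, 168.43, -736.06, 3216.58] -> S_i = 8.82*(-4.37)^i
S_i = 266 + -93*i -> [266, 173, 80, -13, -106]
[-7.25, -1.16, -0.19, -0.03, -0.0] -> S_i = -7.25*0.16^i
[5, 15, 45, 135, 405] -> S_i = 5*3^i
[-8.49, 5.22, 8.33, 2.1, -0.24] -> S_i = Random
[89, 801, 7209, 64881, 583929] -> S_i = 89*9^i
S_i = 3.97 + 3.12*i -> [3.97, 7.09, 10.21, 13.33, 16.45]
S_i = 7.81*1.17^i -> [7.81, 9.14, 10.69, 12.51, 14.64]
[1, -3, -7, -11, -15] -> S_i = 1 + -4*i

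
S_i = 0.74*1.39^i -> [0.74, 1.03, 1.43, 1.99, 2.76]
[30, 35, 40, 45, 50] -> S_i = 30 + 5*i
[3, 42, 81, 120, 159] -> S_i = 3 + 39*i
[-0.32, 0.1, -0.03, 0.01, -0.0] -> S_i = -0.32*(-0.32)^i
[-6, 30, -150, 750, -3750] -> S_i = -6*-5^i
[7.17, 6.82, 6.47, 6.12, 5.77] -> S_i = 7.17 + -0.35*i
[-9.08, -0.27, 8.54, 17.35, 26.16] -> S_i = -9.08 + 8.81*i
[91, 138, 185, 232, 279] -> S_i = 91 + 47*i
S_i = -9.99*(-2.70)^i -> [-9.99, 26.97, -72.83, 196.63, -530.91]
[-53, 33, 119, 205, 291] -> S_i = -53 + 86*i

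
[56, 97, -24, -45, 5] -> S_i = Random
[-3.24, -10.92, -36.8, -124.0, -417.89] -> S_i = -3.24*3.37^i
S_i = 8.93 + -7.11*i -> [8.93, 1.82, -5.29, -12.4, -19.51]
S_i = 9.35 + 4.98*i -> [9.35, 14.33, 19.31, 24.29, 29.27]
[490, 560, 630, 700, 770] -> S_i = 490 + 70*i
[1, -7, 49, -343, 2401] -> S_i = 1*-7^i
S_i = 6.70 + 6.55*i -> [6.7, 13.25, 19.8, 26.35, 32.9]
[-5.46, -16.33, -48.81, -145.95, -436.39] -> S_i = -5.46*2.99^i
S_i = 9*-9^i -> [9, -81, 729, -6561, 59049]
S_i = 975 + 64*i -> [975, 1039, 1103, 1167, 1231]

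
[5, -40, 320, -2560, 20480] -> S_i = 5*-8^i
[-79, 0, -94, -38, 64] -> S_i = Random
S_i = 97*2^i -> [97, 194, 388, 776, 1552]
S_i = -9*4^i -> [-9, -36, -144, -576, -2304]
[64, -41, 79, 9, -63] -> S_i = Random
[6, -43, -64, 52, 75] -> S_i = Random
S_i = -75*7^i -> [-75, -525, -3675, -25725, -180075]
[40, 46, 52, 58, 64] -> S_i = 40 + 6*i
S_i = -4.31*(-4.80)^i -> [-4.31, 20.69, -99.3, 476.65, -2287.93]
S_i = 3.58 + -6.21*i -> [3.58, -2.63, -8.84, -15.05, -21.26]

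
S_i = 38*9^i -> [38, 342, 3078, 27702, 249318]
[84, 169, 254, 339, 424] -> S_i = 84 + 85*i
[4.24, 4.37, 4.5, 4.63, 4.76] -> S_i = 4.24 + 0.13*i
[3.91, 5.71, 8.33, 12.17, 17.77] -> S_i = 3.91*1.46^i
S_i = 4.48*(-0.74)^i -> [4.48, -3.32, 2.45, -1.82, 1.34]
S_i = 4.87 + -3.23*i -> [4.87, 1.64, -1.59, -4.82, -8.05]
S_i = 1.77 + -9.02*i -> [1.77, -7.25, -16.27, -25.29, -34.31]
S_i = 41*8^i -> [41, 328, 2624, 20992, 167936]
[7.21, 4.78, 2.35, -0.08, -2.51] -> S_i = 7.21 + -2.43*i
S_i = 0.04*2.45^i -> [0.04, 0.1, 0.24, 0.59, 1.44]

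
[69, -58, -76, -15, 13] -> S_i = Random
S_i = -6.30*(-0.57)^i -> [-6.3, 3.59, -2.05, 1.17, -0.67]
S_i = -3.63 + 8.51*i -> [-3.63, 4.88, 13.39, 21.9, 30.41]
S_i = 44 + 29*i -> [44, 73, 102, 131, 160]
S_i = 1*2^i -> [1, 2, 4, 8, 16]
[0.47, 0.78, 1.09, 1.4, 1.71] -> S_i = 0.47 + 0.31*i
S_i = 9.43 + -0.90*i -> [9.43, 8.53, 7.63, 6.73, 5.83]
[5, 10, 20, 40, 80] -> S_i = 5*2^i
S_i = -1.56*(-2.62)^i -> [-1.56, 4.09, -10.71, 28.06, -73.51]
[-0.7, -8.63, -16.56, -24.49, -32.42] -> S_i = -0.70 + -7.93*i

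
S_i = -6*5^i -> [-6, -30, -150, -750, -3750]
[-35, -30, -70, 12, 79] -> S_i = Random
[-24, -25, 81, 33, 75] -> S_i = Random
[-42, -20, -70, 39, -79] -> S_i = Random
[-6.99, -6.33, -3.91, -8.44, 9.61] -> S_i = Random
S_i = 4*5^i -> [4, 20, 100, 500, 2500]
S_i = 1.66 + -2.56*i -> [1.66, -0.9, -3.46, -6.02, -8.58]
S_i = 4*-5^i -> [4, -20, 100, -500, 2500]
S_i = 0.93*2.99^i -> [0.93, 2.78, 8.31, 24.86, 74.33]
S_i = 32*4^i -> [32, 128, 512, 2048, 8192]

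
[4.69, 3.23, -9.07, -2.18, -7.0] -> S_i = Random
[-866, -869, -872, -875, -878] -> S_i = -866 + -3*i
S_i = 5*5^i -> [5, 25, 125, 625, 3125]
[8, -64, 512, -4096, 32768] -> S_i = 8*-8^i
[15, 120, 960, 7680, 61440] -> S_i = 15*8^i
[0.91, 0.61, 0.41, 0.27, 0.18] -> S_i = 0.91*0.67^i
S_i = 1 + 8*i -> [1, 9, 17, 25, 33]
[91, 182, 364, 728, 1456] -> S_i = 91*2^i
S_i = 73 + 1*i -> [73, 74, 75, 76, 77]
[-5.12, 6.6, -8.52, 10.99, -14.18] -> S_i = -5.12*(-1.29)^i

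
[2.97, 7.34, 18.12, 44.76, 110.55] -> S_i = 2.97*2.47^i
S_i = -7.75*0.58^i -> [-7.75, -4.5, -2.61, -1.51, -0.88]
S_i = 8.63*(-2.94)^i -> [8.63, -25.37, 74.59, -219.31, 644.76]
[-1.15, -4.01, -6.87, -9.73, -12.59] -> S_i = -1.15 + -2.86*i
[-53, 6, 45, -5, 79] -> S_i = Random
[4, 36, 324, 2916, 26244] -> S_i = 4*9^i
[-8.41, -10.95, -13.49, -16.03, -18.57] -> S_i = -8.41 + -2.54*i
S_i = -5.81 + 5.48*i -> [-5.81, -0.33, 5.15, 10.63, 16.11]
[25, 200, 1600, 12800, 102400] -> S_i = 25*8^i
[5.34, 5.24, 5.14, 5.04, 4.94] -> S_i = 5.34 + -0.10*i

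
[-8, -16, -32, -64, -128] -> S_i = -8*2^i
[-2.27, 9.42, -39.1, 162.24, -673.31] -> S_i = -2.27*(-4.15)^i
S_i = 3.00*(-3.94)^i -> [3.0, -11.82, 46.57, -183.49, 722.95]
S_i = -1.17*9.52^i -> [-1.17, -11.14, -106.04, -1009.48, -9610.23]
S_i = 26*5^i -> [26, 130, 650, 3250, 16250]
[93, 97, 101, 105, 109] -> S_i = 93 + 4*i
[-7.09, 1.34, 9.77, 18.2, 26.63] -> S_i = -7.09 + 8.43*i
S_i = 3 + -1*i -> [3, 2, 1, 0, -1]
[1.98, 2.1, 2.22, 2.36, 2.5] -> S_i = 1.98*1.06^i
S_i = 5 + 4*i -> [5, 9, 13, 17, 21]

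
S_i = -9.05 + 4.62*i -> [-9.05, -4.43, 0.19, 4.81, 9.43]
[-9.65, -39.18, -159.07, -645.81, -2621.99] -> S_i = -9.65*4.06^i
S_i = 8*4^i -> [8, 32, 128, 512, 2048]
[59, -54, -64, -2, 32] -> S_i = Random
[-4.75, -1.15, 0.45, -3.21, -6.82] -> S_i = Random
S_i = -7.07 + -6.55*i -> [-7.07, -13.62, -20.17, -26.72, -33.27]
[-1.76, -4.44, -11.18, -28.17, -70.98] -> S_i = -1.76*2.52^i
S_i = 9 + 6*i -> [9, 15, 21, 27, 33]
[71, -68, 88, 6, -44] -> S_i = Random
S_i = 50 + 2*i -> [50, 52, 54, 56, 58]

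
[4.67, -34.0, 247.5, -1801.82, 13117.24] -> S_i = 4.67*(-7.28)^i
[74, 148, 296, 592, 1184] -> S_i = 74*2^i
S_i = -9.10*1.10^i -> [-9.1, -10.01, -11.01, -12.11, -13.32]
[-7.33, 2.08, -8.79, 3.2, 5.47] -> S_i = Random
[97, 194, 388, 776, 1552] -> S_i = 97*2^i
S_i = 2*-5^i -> [2, -10, 50, -250, 1250]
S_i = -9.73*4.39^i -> [-9.73, -42.71, -187.52, -823.2, -3613.86]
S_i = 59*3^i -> [59, 177, 531, 1593, 4779]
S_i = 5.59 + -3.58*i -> [5.59, 2.01, -1.57, -5.15, -8.73]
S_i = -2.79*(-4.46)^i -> [-2.79, 12.44, -55.5, 247.52, -1103.94]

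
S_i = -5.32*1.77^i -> [-5.32, -9.42, -16.67, -29.5, -52.22]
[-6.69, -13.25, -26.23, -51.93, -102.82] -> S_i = -6.69*1.98^i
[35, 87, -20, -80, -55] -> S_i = Random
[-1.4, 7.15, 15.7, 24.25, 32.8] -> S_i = -1.40 + 8.55*i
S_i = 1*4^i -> [1, 4, 16, 64, 256]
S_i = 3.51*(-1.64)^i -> [3.51, -5.76, 9.44, -15.48, 25.39]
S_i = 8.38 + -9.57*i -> [8.38, -1.19, -10.76, -20.33, -29.9]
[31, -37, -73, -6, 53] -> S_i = Random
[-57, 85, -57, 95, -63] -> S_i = Random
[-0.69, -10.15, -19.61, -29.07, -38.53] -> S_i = -0.69 + -9.46*i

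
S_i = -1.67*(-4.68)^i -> [-1.67, 7.82, -36.58, 171.18, -801.12]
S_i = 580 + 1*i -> [580, 581, 582, 583, 584]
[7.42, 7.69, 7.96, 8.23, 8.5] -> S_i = 7.42 + 0.27*i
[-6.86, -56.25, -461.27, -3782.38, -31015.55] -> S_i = -6.86*8.20^i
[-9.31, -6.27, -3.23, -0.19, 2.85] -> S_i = -9.31 + 3.04*i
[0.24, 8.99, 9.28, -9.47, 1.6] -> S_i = Random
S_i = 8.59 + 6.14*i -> [8.59, 14.73, 20.87, 27.01, 33.15]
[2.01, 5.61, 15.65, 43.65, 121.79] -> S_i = 2.01*2.79^i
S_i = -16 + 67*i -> [-16, 51, 118, 185, 252]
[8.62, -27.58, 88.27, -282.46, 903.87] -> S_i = 8.62*(-3.20)^i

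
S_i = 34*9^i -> [34, 306, 2754, 24786, 223074]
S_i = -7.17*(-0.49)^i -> [-7.17, 3.51, -1.72, 0.84, -0.41]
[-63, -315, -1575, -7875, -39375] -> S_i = -63*5^i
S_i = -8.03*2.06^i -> [-8.03, -16.54, -34.08, -70.2, -144.61]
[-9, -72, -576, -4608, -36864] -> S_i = -9*8^i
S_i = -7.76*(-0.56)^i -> [-7.76, 4.35, -2.43, 1.36, -0.76]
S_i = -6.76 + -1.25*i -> [-6.76, -8.01, -9.26, -10.51, -11.76]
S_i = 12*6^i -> [12, 72, 432, 2592, 15552]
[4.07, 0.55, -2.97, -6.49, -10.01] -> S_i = 4.07 + -3.52*i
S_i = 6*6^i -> [6, 36, 216, 1296, 7776]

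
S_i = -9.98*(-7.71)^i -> [-9.98, 76.95, -593.25, 4573.97, -35265.34]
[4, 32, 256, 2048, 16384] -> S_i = 4*8^i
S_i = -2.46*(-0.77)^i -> [-2.46, 1.89, -1.46, 1.12, -0.86]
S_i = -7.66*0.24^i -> [-7.66, -1.84, -0.44, -0.11, -0.03]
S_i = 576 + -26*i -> [576, 550, 524, 498, 472]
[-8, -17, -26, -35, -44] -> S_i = -8 + -9*i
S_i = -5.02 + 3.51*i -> [-5.02, -1.51, 2.0, 5.51, 9.02]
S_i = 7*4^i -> [7, 28, 112, 448, 1792]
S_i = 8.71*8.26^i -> [8.71, 71.94, 594.26, 4908.61, 40545.1]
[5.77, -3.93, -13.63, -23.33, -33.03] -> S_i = 5.77 + -9.70*i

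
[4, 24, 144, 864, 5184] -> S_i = 4*6^i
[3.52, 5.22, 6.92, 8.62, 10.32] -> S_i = 3.52 + 1.70*i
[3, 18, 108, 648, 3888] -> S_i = 3*6^i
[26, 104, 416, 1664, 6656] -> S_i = 26*4^i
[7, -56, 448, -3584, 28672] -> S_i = 7*-8^i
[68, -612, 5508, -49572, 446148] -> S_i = 68*-9^i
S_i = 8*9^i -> [8, 72, 648, 5832, 52488]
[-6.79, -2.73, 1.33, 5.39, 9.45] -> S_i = -6.79 + 4.06*i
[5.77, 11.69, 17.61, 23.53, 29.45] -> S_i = 5.77 + 5.92*i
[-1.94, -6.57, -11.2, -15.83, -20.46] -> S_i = -1.94 + -4.63*i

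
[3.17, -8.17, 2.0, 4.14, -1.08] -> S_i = Random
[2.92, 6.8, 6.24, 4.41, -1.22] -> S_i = Random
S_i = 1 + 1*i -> [1, 2, 3, 4, 5]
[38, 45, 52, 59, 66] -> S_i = 38 + 7*i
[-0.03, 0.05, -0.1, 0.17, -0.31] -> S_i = -0.03*(-1.79)^i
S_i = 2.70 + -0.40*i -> [2.7, 2.3, 1.9, 1.5, 1.1]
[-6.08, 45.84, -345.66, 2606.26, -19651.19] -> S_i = -6.08*(-7.54)^i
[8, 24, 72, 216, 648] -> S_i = 8*3^i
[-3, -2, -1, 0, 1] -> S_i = -3 + 1*i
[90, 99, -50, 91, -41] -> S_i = Random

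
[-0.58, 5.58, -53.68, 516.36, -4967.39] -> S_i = -0.58*(-9.62)^i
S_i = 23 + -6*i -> [23, 17, 11, 5, -1]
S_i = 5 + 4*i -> [5, 9, 13, 17, 21]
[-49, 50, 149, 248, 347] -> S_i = -49 + 99*i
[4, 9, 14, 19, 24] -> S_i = 4 + 5*i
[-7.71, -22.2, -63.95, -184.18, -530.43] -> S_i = -7.71*2.88^i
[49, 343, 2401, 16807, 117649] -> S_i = 49*7^i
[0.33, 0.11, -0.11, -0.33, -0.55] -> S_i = 0.33 + -0.22*i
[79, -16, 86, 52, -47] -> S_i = Random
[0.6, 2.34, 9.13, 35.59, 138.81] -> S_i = 0.60*3.90^i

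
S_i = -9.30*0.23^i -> [-9.3, -2.14, -0.49, -0.11, -0.03]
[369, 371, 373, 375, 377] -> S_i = 369 + 2*i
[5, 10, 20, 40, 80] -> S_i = 5*2^i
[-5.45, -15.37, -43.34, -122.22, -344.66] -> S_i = -5.45*2.82^i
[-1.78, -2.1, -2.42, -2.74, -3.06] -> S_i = -1.78 + -0.32*i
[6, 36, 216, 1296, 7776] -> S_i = 6*6^i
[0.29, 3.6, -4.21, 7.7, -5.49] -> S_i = Random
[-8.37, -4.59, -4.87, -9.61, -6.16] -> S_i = Random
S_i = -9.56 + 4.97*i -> [-9.56, -4.59, 0.38, 5.35, 10.32]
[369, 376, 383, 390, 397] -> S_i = 369 + 7*i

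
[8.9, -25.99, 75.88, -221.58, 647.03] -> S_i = 8.90*(-2.92)^i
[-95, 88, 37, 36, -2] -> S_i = Random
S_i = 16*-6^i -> [16, -96, 576, -3456, 20736]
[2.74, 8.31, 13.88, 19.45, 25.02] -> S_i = 2.74 + 5.57*i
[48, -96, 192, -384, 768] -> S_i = 48*-2^i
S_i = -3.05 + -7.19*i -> [-3.05, -10.24, -17.43, -24.62, -31.81]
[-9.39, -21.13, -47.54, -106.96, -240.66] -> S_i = -9.39*2.25^i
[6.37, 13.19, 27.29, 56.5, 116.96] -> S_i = 6.37*2.07^i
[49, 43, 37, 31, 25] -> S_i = 49 + -6*i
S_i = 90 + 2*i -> [90, 92, 94, 96, 98]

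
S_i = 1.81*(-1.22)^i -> [1.81, -2.21, 2.69, -3.29, 4.01]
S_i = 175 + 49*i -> [175, 224, 273, 322, 371]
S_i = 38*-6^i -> [38, -228, 1368, -8208, 49248]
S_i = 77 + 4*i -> [77, 81, 85, 89, 93]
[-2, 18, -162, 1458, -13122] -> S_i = -2*-9^i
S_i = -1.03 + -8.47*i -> [-1.03, -9.5, -17.97, -26.44, -34.91]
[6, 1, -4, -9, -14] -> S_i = 6 + -5*i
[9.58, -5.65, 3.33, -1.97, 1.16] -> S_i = 9.58*(-0.59)^i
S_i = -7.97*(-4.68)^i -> [-7.97, 37.3, -174.56, 816.95, -3823.33]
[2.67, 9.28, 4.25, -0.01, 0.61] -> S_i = Random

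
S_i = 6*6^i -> [6, 36, 216, 1296, 7776]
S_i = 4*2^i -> [4, 8, 16, 32, 64]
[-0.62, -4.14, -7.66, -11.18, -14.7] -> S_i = -0.62 + -3.52*i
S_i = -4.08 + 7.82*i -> [-4.08, 3.74, 11.56, 19.38, 27.2]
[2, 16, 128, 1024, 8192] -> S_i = 2*8^i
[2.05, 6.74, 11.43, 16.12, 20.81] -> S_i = 2.05 + 4.69*i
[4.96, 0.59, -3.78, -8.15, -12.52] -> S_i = 4.96 + -4.37*i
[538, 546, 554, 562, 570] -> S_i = 538 + 8*i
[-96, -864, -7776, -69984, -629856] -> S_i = -96*9^i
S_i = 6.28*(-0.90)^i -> [6.28, -5.65, 5.09, -4.58, 4.12]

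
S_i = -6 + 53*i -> [-6, 47, 100, 153, 206]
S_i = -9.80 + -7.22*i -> [-9.8, -17.02, -24.24, -31.46, -38.68]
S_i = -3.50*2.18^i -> [-3.5, -7.63, -16.63, -36.26, -79.05]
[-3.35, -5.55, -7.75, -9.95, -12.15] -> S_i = -3.35 + -2.20*i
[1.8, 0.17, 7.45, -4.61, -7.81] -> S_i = Random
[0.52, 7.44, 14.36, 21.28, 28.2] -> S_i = 0.52 + 6.92*i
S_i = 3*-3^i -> [3, -9, 27, -81, 243]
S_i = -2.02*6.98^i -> [-2.02, -14.1, -98.42, -686.94, -4794.83]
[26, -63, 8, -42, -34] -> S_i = Random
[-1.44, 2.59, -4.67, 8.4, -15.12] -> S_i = -1.44*(-1.80)^i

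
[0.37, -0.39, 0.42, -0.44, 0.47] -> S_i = 0.37*(-1.06)^i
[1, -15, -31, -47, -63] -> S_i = 1 + -16*i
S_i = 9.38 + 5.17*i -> [9.38, 14.55, 19.72, 24.89, 30.06]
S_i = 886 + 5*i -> [886, 891, 896, 901, 906]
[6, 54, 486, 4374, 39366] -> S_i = 6*9^i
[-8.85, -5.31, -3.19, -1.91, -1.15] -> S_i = -8.85*0.60^i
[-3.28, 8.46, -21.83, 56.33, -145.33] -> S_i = -3.28*(-2.58)^i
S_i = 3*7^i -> [3, 21, 147, 1029, 7203]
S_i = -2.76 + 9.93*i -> [-2.76, 7.17, 17.1, 27.03, 36.96]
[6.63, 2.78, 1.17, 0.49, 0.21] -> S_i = 6.63*0.42^i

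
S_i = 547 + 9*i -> [547, 556, 565, 574, 583]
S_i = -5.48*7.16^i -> [-5.48, -39.24, -280.94, -2011.5, -14402.33]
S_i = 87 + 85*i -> [87, 172, 257, 342, 427]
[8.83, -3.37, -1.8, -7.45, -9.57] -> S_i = Random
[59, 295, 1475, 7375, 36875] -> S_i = 59*5^i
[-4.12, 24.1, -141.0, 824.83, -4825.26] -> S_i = -4.12*(-5.85)^i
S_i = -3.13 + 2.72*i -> [-3.13, -0.41, 2.31, 5.03, 7.75]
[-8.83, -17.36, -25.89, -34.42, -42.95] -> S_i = -8.83 + -8.53*i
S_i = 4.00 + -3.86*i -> [4.0, 0.14, -3.72, -7.58, -11.44]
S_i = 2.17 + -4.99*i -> [2.17, -2.82, -7.81, -12.8, -17.79]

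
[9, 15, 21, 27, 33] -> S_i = 9 + 6*i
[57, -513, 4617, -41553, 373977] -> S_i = 57*-9^i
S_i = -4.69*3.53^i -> [-4.69, -16.56, -58.44, -206.3, -728.24]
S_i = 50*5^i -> [50, 250, 1250, 6250, 31250]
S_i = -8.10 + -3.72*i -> [-8.1, -11.82, -15.54, -19.26, -22.98]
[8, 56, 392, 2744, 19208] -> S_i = 8*7^i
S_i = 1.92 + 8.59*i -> [1.92, 10.51, 19.1, 27.69, 36.28]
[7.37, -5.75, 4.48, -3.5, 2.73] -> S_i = 7.37*(-0.78)^i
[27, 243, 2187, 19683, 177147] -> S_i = 27*9^i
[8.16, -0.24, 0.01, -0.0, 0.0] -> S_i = 8.16*(-0.03)^i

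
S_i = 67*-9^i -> [67, -603, 5427, -48843, 439587]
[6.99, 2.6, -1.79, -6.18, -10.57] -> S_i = 6.99 + -4.39*i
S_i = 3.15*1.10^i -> [3.15, 3.47, 3.81, 4.19, 4.61]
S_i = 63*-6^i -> [63, -378, 2268, -13608, 81648]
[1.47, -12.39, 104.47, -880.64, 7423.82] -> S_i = 1.47*(-8.43)^i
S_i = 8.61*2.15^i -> [8.61, 18.51, 39.8, 85.57, 183.97]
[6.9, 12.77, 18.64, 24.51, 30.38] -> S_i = 6.90 + 5.87*i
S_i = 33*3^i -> [33, 99, 297, 891, 2673]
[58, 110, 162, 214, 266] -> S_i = 58 + 52*i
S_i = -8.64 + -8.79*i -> [-8.64, -17.43, -26.22, -35.01, -43.8]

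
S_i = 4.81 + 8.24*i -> [4.81, 13.05, 21.29, 29.53, 37.77]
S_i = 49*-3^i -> [49, -147, 441, -1323, 3969]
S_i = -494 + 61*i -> [-494, -433, -372, -311, -250]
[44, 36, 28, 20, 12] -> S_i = 44 + -8*i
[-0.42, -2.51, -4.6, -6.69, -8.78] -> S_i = -0.42 + -2.09*i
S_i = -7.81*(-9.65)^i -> [-7.81, 75.37, -727.29, 7018.32, -67726.76]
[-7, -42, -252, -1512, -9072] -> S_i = -7*6^i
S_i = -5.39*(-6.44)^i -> [-5.39, 34.71, -223.54, 1439.62, -9271.12]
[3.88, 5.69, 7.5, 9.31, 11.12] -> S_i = 3.88 + 1.81*i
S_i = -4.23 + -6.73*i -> [-4.23, -10.96, -17.69, -24.42, -31.15]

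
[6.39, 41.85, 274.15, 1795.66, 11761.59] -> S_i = 6.39*6.55^i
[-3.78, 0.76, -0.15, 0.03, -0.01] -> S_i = -3.78*(-0.20)^i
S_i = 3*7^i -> [3, 21, 147, 1029, 7203]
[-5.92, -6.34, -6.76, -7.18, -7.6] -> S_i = -5.92 + -0.42*i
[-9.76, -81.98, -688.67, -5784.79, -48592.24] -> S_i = -9.76*8.40^i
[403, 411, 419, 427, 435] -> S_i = 403 + 8*i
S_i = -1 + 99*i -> [-1, 98, 197, 296, 395]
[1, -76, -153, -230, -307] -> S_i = 1 + -77*i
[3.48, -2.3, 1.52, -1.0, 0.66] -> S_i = 3.48*(-0.66)^i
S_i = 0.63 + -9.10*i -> [0.63, -8.47, -17.57, -26.67, -35.77]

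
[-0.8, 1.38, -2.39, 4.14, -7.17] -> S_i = -0.80*(-1.73)^i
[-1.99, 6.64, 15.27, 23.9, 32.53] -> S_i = -1.99 + 8.63*i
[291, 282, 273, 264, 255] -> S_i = 291 + -9*i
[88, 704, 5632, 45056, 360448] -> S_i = 88*8^i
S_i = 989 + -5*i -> [989, 984, 979, 974, 969]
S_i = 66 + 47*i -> [66, 113, 160, 207, 254]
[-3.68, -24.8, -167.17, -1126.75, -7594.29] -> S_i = -3.68*6.74^i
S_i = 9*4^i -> [9, 36, 144, 576, 2304]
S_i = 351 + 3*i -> [351, 354, 357, 360, 363]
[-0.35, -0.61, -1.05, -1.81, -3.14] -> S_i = -0.35*1.73^i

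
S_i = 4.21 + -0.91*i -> [4.21, 3.3, 2.39, 1.48, 0.57]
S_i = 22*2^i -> [22, 44, 88, 176, 352]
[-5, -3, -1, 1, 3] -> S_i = -5 + 2*i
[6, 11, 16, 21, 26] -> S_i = 6 + 5*i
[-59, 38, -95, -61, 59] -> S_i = Random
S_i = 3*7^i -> [3, 21, 147, 1029, 7203]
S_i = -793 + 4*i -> [-793, -789, -785, -781, -777]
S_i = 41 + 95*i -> [41, 136, 231, 326, 421]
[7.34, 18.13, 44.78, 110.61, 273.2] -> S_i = 7.34*2.47^i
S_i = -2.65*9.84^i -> [-2.65, -26.08, -256.59, -2524.82, -24844.27]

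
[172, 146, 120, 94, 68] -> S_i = 172 + -26*i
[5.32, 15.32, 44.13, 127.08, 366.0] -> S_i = 5.32*2.88^i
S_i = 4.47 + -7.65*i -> [4.47, -3.18, -10.83, -18.48, -26.13]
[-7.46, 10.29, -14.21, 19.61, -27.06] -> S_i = -7.46*(-1.38)^i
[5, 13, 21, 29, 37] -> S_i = 5 + 8*i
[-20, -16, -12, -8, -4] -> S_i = -20 + 4*i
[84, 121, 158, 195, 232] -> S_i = 84 + 37*i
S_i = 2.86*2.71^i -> [2.86, 7.75, 21.0, 56.92, 154.26]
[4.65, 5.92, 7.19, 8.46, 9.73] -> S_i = 4.65 + 1.27*i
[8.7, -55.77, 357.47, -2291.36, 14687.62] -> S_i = 8.70*(-6.41)^i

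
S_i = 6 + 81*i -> [6, 87, 168, 249, 330]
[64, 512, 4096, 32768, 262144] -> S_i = 64*8^i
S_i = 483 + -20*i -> [483, 463, 443, 423, 403]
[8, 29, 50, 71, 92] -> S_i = 8 + 21*i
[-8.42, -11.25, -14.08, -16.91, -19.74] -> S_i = -8.42 + -2.83*i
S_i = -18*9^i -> [-18, -162, -1458, -13122, -118098]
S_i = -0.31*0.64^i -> [-0.31, -0.2, -0.13, -0.08, -0.05]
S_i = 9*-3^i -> [9, -27, 81, -243, 729]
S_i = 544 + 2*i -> [544, 546, 548, 550, 552]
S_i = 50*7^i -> [50, 350, 2450, 17150, 120050]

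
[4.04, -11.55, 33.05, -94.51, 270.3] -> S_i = 4.04*(-2.86)^i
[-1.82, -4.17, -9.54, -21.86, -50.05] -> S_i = -1.82*2.29^i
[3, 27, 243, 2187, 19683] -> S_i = 3*9^i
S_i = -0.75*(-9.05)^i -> [-0.75, 6.79, -61.43, 555.91, -5031.01]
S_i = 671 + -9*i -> [671, 662, 653, 644, 635]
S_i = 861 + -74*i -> [861, 787, 713, 639, 565]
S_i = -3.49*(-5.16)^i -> [-3.49, 18.01, -92.92, 479.48, -2474.14]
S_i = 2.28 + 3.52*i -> [2.28, 5.8, 9.32, 12.84, 16.36]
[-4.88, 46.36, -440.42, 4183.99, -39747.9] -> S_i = -4.88*(-9.50)^i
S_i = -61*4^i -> [-61, -244, -976, -3904, -15616]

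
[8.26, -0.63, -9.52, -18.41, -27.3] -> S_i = 8.26 + -8.89*i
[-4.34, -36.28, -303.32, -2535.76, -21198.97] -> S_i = -4.34*8.36^i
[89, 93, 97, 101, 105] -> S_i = 89 + 4*i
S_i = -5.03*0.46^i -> [-5.03, -2.31, -1.06, -0.49, -0.23]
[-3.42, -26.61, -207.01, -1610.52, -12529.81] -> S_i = -3.42*7.78^i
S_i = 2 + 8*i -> [2, 10, 18, 26, 34]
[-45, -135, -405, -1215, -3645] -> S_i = -45*3^i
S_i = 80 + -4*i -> [80, 76, 72, 68, 64]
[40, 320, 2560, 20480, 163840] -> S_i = 40*8^i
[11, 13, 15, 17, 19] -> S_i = 11 + 2*i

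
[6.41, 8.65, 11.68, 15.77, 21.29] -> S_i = 6.41*1.35^i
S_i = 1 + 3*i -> [1, 4, 7, 10, 13]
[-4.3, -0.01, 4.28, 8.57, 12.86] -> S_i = -4.30 + 4.29*i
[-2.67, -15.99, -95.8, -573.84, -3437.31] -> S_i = -2.67*5.99^i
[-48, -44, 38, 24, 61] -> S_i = Random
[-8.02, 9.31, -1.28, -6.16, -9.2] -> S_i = Random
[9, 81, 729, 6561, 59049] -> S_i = 9*9^i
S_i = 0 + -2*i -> [0, -2, -4, -6, -8]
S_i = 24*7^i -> [24, 168, 1176, 8232, 57624]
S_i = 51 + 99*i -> [51, 150, 249, 348, 447]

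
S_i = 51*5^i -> [51, 255, 1275, 6375, 31875]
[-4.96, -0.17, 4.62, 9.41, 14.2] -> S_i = -4.96 + 4.79*i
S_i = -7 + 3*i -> [-7, -4, -1, 2, 5]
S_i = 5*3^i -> [5, 15, 45, 135, 405]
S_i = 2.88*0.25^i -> [2.88, 0.72, 0.18, 0.04, 0.01]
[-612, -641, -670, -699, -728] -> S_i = -612 + -29*i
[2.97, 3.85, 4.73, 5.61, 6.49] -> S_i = 2.97 + 0.88*i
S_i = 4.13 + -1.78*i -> [4.13, 2.35, 0.57, -1.21, -2.99]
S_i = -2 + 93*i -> [-2, 91, 184, 277, 370]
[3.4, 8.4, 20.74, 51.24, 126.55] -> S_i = 3.40*2.47^i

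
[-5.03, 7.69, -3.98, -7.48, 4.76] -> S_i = Random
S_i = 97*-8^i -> [97, -776, 6208, -49664, 397312]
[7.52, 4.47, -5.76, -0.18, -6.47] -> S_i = Random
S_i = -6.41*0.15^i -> [-6.41, -0.96, -0.14, -0.02, -0.0]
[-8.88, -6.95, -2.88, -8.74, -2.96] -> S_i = Random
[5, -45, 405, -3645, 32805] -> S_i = 5*-9^i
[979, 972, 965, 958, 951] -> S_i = 979 + -7*i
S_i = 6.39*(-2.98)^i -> [6.39, -19.04, 56.75, -169.1, 503.93]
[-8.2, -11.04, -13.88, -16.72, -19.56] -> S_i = -8.20 + -2.84*i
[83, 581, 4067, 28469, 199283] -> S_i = 83*7^i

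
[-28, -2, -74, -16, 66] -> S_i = Random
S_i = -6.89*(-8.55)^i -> [-6.89, 58.91, -503.68, 4306.43, -36819.99]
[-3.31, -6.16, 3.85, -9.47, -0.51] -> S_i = Random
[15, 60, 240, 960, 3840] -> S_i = 15*4^i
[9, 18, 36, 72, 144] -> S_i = 9*2^i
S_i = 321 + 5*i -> [321, 326, 331, 336, 341]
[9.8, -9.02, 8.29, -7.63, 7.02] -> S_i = 9.80*(-0.92)^i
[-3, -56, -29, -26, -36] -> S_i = Random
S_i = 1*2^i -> [1, 2, 4, 8, 16]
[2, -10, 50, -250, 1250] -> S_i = 2*-5^i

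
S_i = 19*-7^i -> [19, -133, 931, -6517, 45619]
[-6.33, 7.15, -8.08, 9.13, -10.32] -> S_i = -6.33*(-1.13)^i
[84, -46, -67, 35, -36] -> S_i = Random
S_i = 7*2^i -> [7, 14, 28, 56, 112]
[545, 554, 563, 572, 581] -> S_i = 545 + 9*i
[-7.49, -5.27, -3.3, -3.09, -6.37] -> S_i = Random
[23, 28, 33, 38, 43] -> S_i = 23 + 5*i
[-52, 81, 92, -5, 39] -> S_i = Random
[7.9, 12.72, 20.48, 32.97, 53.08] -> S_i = 7.90*1.61^i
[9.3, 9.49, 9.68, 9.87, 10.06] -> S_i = 9.30 + 0.19*i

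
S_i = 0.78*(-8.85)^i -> [0.78, -6.9, 61.09, -540.66, 4784.84]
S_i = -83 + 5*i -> [-83, -78, -73, -68, -63]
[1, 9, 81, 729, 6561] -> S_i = 1*9^i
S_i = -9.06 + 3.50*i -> [-9.06, -5.56, -2.06, 1.44, 4.94]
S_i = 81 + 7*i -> [81, 88, 95, 102, 109]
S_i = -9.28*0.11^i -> [-9.28, -1.02, -0.11, -0.01, -0.0]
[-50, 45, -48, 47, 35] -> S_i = Random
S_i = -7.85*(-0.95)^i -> [-7.85, 7.46, -7.08, 6.73, -6.39]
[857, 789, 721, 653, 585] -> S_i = 857 + -68*i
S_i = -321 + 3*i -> [-321, -318, -315, -312, -309]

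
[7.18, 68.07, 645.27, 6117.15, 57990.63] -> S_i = 7.18*9.48^i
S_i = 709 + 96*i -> [709, 805, 901, 997, 1093]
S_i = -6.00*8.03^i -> [-6.0, -48.18, -386.89, -3106.69, -24946.72]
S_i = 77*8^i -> [77, 616, 4928, 39424, 315392]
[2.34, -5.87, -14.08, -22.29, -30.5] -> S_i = 2.34 + -8.21*i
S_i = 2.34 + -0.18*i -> [2.34, 2.16, 1.98, 1.8, 1.62]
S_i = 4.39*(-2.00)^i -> [4.39, -8.78, 17.56, -35.12, 70.24]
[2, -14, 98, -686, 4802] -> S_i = 2*-7^i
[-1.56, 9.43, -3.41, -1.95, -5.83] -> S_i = Random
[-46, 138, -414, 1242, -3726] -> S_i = -46*-3^i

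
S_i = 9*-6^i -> [9, -54, 324, -1944, 11664]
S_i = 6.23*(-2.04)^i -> [6.23, -12.71, 25.93, -52.89, 107.9]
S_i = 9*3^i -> [9, 27, 81, 243, 729]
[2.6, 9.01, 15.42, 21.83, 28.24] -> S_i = 2.60 + 6.41*i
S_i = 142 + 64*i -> [142, 206, 270, 334, 398]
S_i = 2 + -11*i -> [2, -9, -20, -31, -42]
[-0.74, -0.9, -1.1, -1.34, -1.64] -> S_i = -0.74*1.22^i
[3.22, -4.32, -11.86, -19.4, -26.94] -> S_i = 3.22 + -7.54*i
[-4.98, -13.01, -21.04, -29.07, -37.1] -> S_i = -4.98 + -8.03*i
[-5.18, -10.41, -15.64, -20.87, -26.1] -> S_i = -5.18 + -5.23*i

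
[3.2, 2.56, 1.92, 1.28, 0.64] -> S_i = 3.20 + -0.64*i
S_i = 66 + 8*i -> [66, 74, 82, 90, 98]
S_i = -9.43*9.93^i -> [-9.43, -93.64, -929.84, -9233.35, -91687.2]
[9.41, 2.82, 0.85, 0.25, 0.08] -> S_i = 9.41*0.30^i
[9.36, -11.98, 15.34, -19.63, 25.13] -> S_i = 9.36*(-1.28)^i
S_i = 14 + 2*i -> [14, 16, 18, 20, 22]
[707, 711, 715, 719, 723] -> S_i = 707 + 4*i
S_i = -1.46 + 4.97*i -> [-1.46, 3.51, 8.48, 13.45, 18.42]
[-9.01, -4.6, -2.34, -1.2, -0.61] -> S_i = -9.01*0.51^i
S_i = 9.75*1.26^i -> [9.75, 12.28, 15.48, 19.5, 24.57]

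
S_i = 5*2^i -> [5, 10, 20, 40, 80]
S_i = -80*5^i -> [-80, -400, -2000, -10000, -50000]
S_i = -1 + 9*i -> [-1, 8, 17, 26, 35]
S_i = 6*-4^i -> [6, -24, 96, -384, 1536]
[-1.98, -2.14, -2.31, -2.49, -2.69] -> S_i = -1.98*1.08^i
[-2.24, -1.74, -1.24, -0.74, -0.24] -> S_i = -2.24 + 0.50*i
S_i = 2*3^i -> [2, 6, 18, 54, 162]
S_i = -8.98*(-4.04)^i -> [-8.98, 36.28, -146.57, 592.13, -2392.22]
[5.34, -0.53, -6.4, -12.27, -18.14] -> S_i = 5.34 + -5.87*i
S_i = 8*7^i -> [8, 56, 392, 2744, 19208]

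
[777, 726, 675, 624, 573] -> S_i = 777 + -51*i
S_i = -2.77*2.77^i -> [-2.77, -7.67, -21.25, -58.87, -163.08]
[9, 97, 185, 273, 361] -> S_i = 9 + 88*i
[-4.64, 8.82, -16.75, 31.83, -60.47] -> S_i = -4.64*(-1.90)^i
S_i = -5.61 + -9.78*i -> [-5.61, -15.39, -25.17, -34.95, -44.73]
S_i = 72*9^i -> [72, 648, 5832, 52488, 472392]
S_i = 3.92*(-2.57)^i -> [3.92, -10.07, 25.89, -66.54, 171.01]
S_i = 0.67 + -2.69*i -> [0.67, -2.02, -4.71, -7.4, -10.09]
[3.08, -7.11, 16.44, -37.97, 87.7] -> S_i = 3.08*(-2.31)^i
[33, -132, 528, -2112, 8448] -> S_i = 33*-4^i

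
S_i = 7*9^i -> [7, 63, 567, 5103, 45927]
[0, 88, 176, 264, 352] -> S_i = 0 + 88*i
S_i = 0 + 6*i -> [0, 6, 12, 18, 24]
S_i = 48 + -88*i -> [48, -40, -128, -216, -304]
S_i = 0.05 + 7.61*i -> [0.05, 7.66, 15.27, 22.88, 30.49]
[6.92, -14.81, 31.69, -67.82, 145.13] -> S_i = 6.92*(-2.14)^i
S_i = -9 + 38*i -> [-9, 29, 67, 105, 143]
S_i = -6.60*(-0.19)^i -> [-6.6, 1.25, -0.24, 0.05, -0.01]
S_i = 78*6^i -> [78, 468, 2808, 16848, 101088]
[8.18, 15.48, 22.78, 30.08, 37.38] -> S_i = 8.18 + 7.30*i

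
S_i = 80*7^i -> [80, 560, 3920, 27440, 192080]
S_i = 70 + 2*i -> [70, 72, 74, 76, 78]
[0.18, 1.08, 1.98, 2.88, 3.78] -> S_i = 0.18 + 0.90*i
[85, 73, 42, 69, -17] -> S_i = Random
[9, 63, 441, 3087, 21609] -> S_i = 9*7^i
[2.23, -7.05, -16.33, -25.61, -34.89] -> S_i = 2.23 + -9.28*i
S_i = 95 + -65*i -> [95, 30, -35, -100, -165]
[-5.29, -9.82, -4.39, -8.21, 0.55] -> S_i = Random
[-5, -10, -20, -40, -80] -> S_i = -5*2^i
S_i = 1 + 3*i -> [1, 4, 7, 10, 13]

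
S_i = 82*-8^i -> [82, -656, 5248, -41984, 335872]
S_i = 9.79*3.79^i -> [9.79, 37.1, 140.62, 532.97, 2019.94]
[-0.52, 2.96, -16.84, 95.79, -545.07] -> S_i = -0.52*(-5.69)^i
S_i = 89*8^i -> [89, 712, 5696, 45568, 364544]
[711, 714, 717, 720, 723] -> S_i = 711 + 3*i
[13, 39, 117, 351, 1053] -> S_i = 13*3^i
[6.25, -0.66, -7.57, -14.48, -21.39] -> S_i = 6.25 + -6.91*i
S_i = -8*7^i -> [-8, -56, -392, -2744, -19208]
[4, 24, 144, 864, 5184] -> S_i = 4*6^i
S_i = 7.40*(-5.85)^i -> [7.4, -43.29, 253.25, -1481.49, 8666.73]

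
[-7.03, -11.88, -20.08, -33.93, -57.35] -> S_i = -7.03*1.69^i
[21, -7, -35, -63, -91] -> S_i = 21 + -28*i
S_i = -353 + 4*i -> [-353, -349, -345, -341, -337]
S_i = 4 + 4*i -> [4, 8, 12, 16, 20]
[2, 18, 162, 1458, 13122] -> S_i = 2*9^i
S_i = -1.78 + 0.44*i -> [-1.78, -1.34, -0.9, -0.46, -0.02]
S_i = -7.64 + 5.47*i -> [-7.64, -2.17, 3.3, 8.77, 14.24]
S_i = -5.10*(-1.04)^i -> [-5.1, 5.3, -5.52, 5.74, -5.97]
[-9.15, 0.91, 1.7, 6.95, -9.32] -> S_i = Random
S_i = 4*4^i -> [4, 16, 64, 256, 1024]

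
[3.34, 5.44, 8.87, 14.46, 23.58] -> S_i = 3.34*1.63^i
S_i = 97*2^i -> [97, 194, 388, 776, 1552]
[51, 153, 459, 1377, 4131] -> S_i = 51*3^i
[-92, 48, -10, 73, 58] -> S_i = Random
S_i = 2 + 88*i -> [2, 90, 178, 266, 354]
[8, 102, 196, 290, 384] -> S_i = 8 + 94*i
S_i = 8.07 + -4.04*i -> [8.07, 4.03, -0.01, -4.05, -8.09]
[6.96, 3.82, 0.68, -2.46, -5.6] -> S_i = 6.96 + -3.14*i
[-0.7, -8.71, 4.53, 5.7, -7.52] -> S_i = Random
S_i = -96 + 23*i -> [-96, -73, -50, -27, -4]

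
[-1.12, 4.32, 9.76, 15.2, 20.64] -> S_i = -1.12 + 5.44*i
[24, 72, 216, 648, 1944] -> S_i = 24*3^i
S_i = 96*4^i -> [96, 384, 1536, 6144, 24576]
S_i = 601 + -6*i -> [601, 595, 589, 583, 577]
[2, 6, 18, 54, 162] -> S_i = 2*3^i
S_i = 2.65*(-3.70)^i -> [2.65, -9.8, 36.28, -134.23, 496.65]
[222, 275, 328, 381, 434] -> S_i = 222 + 53*i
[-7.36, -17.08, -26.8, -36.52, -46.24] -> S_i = -7.36 + -9.72*i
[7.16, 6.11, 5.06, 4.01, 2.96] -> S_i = 7.16 + -1.05*i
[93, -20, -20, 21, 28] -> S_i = Random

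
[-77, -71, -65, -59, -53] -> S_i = -77 + 6*i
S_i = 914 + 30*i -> [914, 944, 974, 1004, 1034]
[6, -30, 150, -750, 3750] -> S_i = 6*-5^i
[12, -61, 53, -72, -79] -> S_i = Random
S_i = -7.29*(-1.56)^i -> [-7.29, 11.37, -17.74, 27.68, -43.17]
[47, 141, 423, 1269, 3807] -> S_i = 47*3^i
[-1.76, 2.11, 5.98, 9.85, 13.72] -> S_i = -1.76 + 3.87*i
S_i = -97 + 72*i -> [-97, -25, 47, 119, 191]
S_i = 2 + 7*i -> [2, 9, 16, 23, 30]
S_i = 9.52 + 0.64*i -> [9.52, 10.16, 10.8, 11.44, 12.08]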